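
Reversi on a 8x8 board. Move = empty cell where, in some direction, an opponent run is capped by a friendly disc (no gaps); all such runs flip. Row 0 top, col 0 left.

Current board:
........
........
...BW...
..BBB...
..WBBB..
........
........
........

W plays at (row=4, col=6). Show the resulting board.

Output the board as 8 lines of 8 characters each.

Place W at (4,6); scan 8 dirs for brackets.
Dir NW: first cell '.' (not opp) -> no flip
Dir N: first cell '.' (not opp) -> no flip
Dir NE: first cell '.' (not opp) -> no flip
Dir W: opp run (4,5) (4,4) (4,3) capped by W -> flip
Dir E: first cell '.' (not opp) -> no flip
Dir SW: first cell '.' (not opp) -> no flip
Dir S: first cell '.' (not opp) -> no flip
Dir SE: first cell '.' (not opp) -> no flip
All flips: (4,3) (4,4) (4,5)

Answer: ........
........
...BW...
..BBB...
..WWWWW.
........
........
........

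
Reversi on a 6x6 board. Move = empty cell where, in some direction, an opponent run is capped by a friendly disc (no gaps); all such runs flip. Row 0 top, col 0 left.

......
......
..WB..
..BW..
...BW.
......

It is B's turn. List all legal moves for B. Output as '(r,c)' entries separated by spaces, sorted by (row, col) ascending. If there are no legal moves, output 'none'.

(1,1): no bracket -> illegal
(1,2): flips 1 -> legal
(1,3): no bracket -> illegal
(2,1): flips 1 -> legal
(2,4): no bracket -> illegal
(3,1): no bracket -> illegal
(3,4): flips 1 -> legal
(3,5): no bracket -> illegal
(4,2): no bracket -> illegal
(4,5): flips 1 -> legal
(5,3): no bracket -> illegal
(5,4): no bracket -> illegal
(5,5): no bracket -> illegal

Answer: (1,2) (2,1) (3,4) (4,5)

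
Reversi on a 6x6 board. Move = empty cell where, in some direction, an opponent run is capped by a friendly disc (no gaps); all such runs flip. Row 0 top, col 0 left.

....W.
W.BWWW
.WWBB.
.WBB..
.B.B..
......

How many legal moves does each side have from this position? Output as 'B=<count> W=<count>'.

Answer: B=6 W=12

Derivation:
-- B to move --
(0,0): no bracket -> illegal
(0,1): no bracket -> illegal
(0,2): flips 1 -> legal
(0,3): flips 1 -> legal
(0,5): flips 1 -> legal
(1,1): flips 3 -> legal
(2,0): flips 2 -> legal
(2,5): no bracket -> illegal
(3,0): flips 2 -> legal
(4,0): no bracket -> illegal
(4,2): no bracket -> illegal
B mobility = 6
-- W to move --
(0,1): no bracket -> illegal
(0,2): flips 1 -> legal
(0,3): flips 1 -> legal
(1,1): flips 1 -> legal
(2,5): flips 2 -> legal
(3,0): no bracket -> illegal
(3,4): flips 3 -> legal
(3,5): flips 1 -> legal
(4,0): no bracket -> illegal
(4,2): flips 3 -> legal
(4,4): flips 1 -> legal
(5,0): flips 3 -> legal
(5,1): flips 1 -> legal
(5,2): no bracket -> illegal
(5,3): flips 3 -> legal
(5,4): flips 2 -> legal
W mobility = 12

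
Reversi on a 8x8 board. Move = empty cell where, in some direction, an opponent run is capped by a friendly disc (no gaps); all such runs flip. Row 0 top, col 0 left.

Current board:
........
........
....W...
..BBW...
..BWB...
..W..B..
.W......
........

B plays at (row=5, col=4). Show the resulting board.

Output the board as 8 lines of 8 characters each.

Place B at (5,4); scan 8 dirs for brackets.
Dir NW: opp run (4,3) capped by B -> flip
Dir N: first cell 'B' (not opp) -> no flip
Dir NE: first cell '.' (not opp) -> no flip
Dir W: first cell '.' (not opp) -> no flip
Dir E: first cell 'B' (not opp) -> no flip
Dir SW: first cell '.' (not opp) -> no flip
Dir S: first cell '.' (not opp) -> no flip
Dir SE: first cell '.' (not opp) -> no flip
All flips: (4,3)

Answer: ........
........
....W...
..BBW...
..BBB...
..W.BB..
.W......
........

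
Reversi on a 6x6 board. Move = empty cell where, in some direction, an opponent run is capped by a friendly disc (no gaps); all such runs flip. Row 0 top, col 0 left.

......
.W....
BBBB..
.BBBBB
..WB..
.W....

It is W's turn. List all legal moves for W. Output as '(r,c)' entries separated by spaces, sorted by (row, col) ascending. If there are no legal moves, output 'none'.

(1,0): no bracket -> illegal
(1,2): flips 2 -> legal
(1,3): no bracket -> illegal
(1,4): no bracket -> illegal
(2,4): flips 1 -> legal
(2,5): no bracket -> illegal
(3,0): no bracket -> illegal
(4,0): no bracket -> illegal
(4,1): flips 2 -> legal
(4,4): flips 3 -> legal
(4,5): no bracket -> illegal
(5,2): no bracket -> illegal
(5,3): no bracket -> illegal
(5,4): no bracket -> illegal

Answer: (1,2) (2,4) (4,1) (4,4)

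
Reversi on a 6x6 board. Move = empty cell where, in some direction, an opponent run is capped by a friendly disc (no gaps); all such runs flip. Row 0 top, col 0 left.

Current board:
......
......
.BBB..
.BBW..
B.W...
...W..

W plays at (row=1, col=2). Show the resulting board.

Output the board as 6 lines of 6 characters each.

Place W at (1,2); scan 8 dirs for brackets.
Dir NW: first cell '.' (not opp) -> no flip
Dir N: first cell '.' (not opp) -> no flip
Dir NE: first cell '.' (not opp) -> no flip
Dir W: first cell '.' (not opp) -> no flip
Dir E: first cell '.' (not opp) -> no flip
Dir SW: opp run (2,1), next='.' -> no flip
Dir S: opp run (2,2) (3,2) capped by W -> flip
Dir SE: opp run (2,3), next='.' -> no flip
All flips: (2,2) (3,2)

Answer: ......
..W...
.BWB..
.BWW..
B.W...
...W..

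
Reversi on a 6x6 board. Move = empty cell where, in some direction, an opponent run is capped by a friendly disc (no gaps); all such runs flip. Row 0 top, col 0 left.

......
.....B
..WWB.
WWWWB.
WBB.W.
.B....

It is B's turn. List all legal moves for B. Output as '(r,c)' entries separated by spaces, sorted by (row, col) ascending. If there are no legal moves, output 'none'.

Answer: (1,2) (1,4) (2,0) (2,1) (5,4)

Derivation:
(1,1): no bracket -> illegal
(1,2): flips 3 -> legal
(1,3): no bracket -> illegal
(1,4): flips 2 -> legal
(2,0): flips 1 -> legal
(2,1): flips 3 -> legal
(3,5): no bracket -> illegal
(4,3): no bracket -> illegal
(4,5): no bracket -> illegal
(5,0): no bracket -> illegal
(5,3): no bracket -> illegal
(5,4): flips 1 -> legal
(5,5): no bracket -> illegal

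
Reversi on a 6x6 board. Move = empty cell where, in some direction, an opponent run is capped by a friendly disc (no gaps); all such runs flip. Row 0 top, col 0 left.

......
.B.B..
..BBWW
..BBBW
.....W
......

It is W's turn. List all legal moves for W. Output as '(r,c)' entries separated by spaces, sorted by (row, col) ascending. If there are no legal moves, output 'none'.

Answer: (0,2) (1,2) (2,1) (3,1) (4,2) (4,3) (4,4)

Derivation:
(0,0): no bracket -> illegal
(0,1): no bracket -> illegal
(0,2): flips 1 -> legal
(0,3): no bracket -> illegal
(0,4): no bracket -> illegal
(1,0): no bracket -> illegal
(1,2): flips 2 -> legal
(1,4): no bracket -> illegal
(2,0): no bracket -> illegal
(2,1): flips 2 -> legal
(3,1): flips 3 -> legal
(4,1): no bracket -> illegal
(4,2): flips 1 -> legal
(4,3): flips 1 -> legal
(4,4): flips 1 -> legal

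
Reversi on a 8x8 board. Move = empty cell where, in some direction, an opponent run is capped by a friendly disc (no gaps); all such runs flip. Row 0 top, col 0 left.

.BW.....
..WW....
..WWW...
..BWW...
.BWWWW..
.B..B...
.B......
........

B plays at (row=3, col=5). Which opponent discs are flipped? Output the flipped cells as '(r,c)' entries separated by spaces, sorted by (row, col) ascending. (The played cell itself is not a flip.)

Answer: (3,3) (3,4)

Derivation:
Dir NW: opp run (2,4) (1,3) (0,2), next=edge -> no flip
Dir N: first cell '.' (not opp) -> no flip
Dir NE: first cell '.' (not opp) -> no flip
Dir W: opp run (3,4) (3,3) capped by B -> flip
Dir E: first cell '.' (not opp) -> no flip
Dir SW: opp run (4,4), next='.' -> no flip
Dir S: opp run (4,5), next='.' -> no flip
Dir SE: first cell '.' (not opp) -> no flip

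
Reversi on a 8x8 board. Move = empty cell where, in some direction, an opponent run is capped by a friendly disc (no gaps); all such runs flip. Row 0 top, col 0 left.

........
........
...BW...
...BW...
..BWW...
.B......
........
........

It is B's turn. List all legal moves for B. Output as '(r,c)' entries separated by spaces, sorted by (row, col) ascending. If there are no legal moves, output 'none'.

(1,3): no bracket -> illegal
(1,4): no bracket -> illegal
(1,5): flips 1 -> legal
(2,5): flips 1 -> legal
(3,2): no bracket -> illegal
(3,5): flips 1 -> legal
(4,5): flips 3 -> legal
(5,2): no bracket -> illegal
(5,3): flips 1 -> legal
(5,4): no bracket -> illegal
(5,5): flips 1 -> legal

Answer: (1,5) (2,5) (3,5) (4,5) (5,3) (5,5)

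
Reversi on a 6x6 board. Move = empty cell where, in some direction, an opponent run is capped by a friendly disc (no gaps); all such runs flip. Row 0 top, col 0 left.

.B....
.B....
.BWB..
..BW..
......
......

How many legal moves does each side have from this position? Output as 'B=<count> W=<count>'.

Answer: B=4 W=6

Derivation:
-- B to move --
(1,2): flips 1 -> legal
(1,3): no bracket -> illegal
(2,4): no bracket -> illegal
(3,1): no bracket -> illegal
(3,4): flips 1 -> legal
(4,2): no bracket -> illegal
(4,3): flips 1 -> legal
(4,4): flips 2 -> legal
B mobility = 4
-- W to move --
(0,0): flips 1 -> legal
(0,2): no bracket -> illegal
(1,0): no bracket -> illegal
(1,2): no bracket -> illegal
(1,3): flips 1 -> legal
(1,4): no bracket -> illegal
(2,0): flips 1 -> legal
(2,4): flips 1 -> legal
(3,0): no bracket -> illegal
(3,1): flips 1 -> legal
(3,4): no bracket -> illegal
(4,1): no bracket -> illegal
(4,2): flips 1 -> legal
(4,3): no bracket -> illegal
W mobility = 6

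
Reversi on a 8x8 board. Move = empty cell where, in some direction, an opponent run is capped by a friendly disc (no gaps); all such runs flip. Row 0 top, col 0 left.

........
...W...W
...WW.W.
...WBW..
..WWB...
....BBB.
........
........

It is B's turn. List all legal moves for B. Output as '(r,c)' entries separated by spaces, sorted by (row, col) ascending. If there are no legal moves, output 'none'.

Answer: (1,2) (1,4) (2,2) (3,2) (3,6) (4,1) (5,2)

Derivation:
(0,2): no bracket -> illegal
(0,3): no bracket -> illegal
(0,4): no bracket -> illegal
(0,6): no bracket -> illegal
(0,7): no bracket -> illegal
(1,2): flips 1 -> legal
(1,4): flips 1 -> legal
(1,5): no bracket -> illegal
(1,6): no bracket -> illegal
(2,2): flips 1 -> legal
(2,5): no bracket -> illegal
(2,7): no bracket -> illegal
(3,1): no bracket -> illegal
(3,2): flips 2 -> legal
(3,6): flips 1 -> legal
(3,7): no bracket -> illegal
(4,1): flips 2 -> legal
(4,5): no bracket -> illegal
(4,6): no bracket -> illegal
(5,1): no bracket -> illegal
(5,2): flips 1 -> legal
(5,3): no bracket -> illegal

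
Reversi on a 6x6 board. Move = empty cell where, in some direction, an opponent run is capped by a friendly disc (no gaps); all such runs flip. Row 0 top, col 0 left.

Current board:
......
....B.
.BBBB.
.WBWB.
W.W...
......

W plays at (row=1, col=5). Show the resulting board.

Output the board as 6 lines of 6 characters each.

Answer: ......
....BW
.BBBW.
.WBWB.
W.W...
......

Derivation:
Place W at (1,5); scan 8 dirs for brackets.
Dir NW: first cell '.' (not opp) -> no flip
Dir N: first cell '.' (not opp) -> no flip
Dir NE: edge -> no flip
Dir W: opp run (1,4), next='.' -> no flip
Dir E: edge -> no flip
Dir SW: opp run (2,4) capped by W -> flip
Dir S: first cell '.' (not opp) -> no flip
Dir SE: edge -> no flip
All flips: (2,4)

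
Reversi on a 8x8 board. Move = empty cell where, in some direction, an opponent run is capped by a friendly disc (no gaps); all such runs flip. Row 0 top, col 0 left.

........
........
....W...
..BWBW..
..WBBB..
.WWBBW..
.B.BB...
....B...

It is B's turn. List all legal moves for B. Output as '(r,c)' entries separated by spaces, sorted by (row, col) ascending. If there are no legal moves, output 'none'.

(1,3): no bracket -> illegal
(1,4): flips 1 -> legal
(1,5): no bracket -> illegal
(2,2): flips 1 -> legal
(2,3): flips 1 -> legal
(2,5): flips 1 -> legal
(2,6): flips 1 -> legal
(3,1): flips 1 -> legal
(3,6): flips 1 -> legal
(4,0): no bracket -> illegal
(4,1): flips 3 -> legal
(4,6): flips 1 -> legal
(5,0): flips 2 -> legal
(5,6): flips 1 -> legal
(6,0): no bracket -> illegal
(6,2): flips 2 -> legal
(6,5): flips 1 -> legal
(6,6): flips 1 -> legal

Answer: (1,4) (2,2) (2,3) (2,5) (2,6) (3,1) (3,6) (4,1) (4,6) (5,0) (5,6) (6,2) (6,5) (6,6)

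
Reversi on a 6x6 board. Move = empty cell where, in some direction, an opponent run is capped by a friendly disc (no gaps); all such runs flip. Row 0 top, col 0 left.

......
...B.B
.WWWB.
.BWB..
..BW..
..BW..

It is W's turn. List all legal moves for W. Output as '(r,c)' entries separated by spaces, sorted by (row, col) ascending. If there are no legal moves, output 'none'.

Answer: (0,3) (0,4) (2,0) (2,5) (3,0) (3,4) (4,0) (4,1) (4,4) (5,1)

Derivation:
(0,2): no bracket -> illegal
(0,3): flips 1 -> legal
(0,4): flips 1 -> legal
(0,5): no bracket -> illegal
(1,2): no bracket -> illegal
(1,4): no bracket -> illegal
(2,0): flips 2 -> legal
(2,5): flips 1 -> legal
(3,0): flips 1 -> legal
(3,4): flips 1 -> legal
(3,5): no bracket -> illegal
(4,0): flips 1 -> legal
(4,1): flips 2 -> legal
(4,4): flips 1 -> legal
(5,1): flips 1 -> legal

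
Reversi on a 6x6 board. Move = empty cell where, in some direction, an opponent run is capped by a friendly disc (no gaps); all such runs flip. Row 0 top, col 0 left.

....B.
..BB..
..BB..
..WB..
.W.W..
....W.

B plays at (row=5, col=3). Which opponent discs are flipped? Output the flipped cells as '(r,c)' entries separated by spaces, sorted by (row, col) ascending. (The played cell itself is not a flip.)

Dir NW: first cell '.' (not opp) -> no flip
Dir N: opp run (4,3) capped by B -> flip
Dir NE: first cell '.' (not opp) -> no flip
Dir W: first cell '.' (not opp) -> no flip
Dir E: opp run (5,4), next='.' -> no flip
Dir SW: edge -> no flip
Dir S: edge -> no flip
Dir SE: edge -> no flip

Answer: (4,3)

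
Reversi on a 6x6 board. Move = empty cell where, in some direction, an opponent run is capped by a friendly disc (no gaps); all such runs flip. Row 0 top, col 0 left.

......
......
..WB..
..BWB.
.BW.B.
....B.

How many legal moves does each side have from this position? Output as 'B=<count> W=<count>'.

-- B to move --
(1,1): flips 2 -> legal
(1,2): flips 1 -> legal
(1,3): no bracket -> illegal
(2,1): flips 1 -> legal
(2,4): no bracket -> illegal
(3,1): no bracket -> illegal
(4,3): flips 2 -> legal
(5,1): no bracket -> illegal
(5,2): flips 1 -> legal
(5,3): no bracket -> illegal
B mobility = 5
-- W to move --
(1,2): no bracket -> illegal
(1,3): flips 1 -> legal
(1,4): no bracket -> illegal
(2,1): no bracket -> illegal
(2,4): flips 1 -> legal
(2,5): no bracket -> illegal
(3,0): no bracket -> illegal
(3,1): flips 1 -> legal
(3,5): flips 1 -> legal
(4,0): flips 1 -> legal
(4,3): no bracket -> illegal
(4,5): no bracket -> illegal
(5,0): no bracket -> illegal
(5,1): no bracket -> illegal
(5,2): no bracket -> illegal
(5,3): no bracket -> illegal
(5,5): flips 1 -> legal
W mobility = 6

Answer: B=5 W=6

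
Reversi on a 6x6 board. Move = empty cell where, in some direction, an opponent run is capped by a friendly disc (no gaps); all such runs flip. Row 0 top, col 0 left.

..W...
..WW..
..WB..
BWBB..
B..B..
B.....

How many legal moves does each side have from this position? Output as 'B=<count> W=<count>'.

-- B to move --
(0,1): flips 1 -> legal
(0,3): flips 1 -> legal
(0,4): flips 3 -> legal
(1,1): flips 1 -> legal
(1,4): no bracket -> illegal
(2,0): no bracket -> illegal
(2,1): flips 1 -> legal
(2,4): no bracket -> illegal
(4,1): no bracket -> illegal
(4,2): no bracket -> illegal
B mobility = 5
-- W to move --
(1,4): no bracket -> illegal
(2,0): no bracket -> illegal
(2,1): no bracket -> illegal
(2,4): flips 1 -> legal
(3,4): flips 3 -> legal
(4,1): no bracket -> illegal
(4,2): flips 1 -> legal
(4,4): flips 1 -> legal
(5,1): no bracket -> illegal
(5,2): no bracket -> illegal
(5,3): flips 3 -> legal
(5,4): no bracket -> illegal
W mobility = 5

Answer: B=5 W=5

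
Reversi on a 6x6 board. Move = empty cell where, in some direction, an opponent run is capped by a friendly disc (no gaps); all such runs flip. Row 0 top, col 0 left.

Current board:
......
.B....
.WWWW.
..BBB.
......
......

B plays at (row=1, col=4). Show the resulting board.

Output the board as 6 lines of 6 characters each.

Place B at (1,4); scan 8 dirs for brackets.
Dir NW: first cell '.' (not opp) -> no flip
Dir N: first cell '.' (not opp) -> no flip
Dir NE: first cell '.' (not opp) -> no flip
Dir W: first cell '.' (not opp) -> no flip
Dir E: first cell '.' (not opp) -> no flip
Dir SW: opp run (2,3) capped by B -> flip
Dir S: opp run (2,4) capped by B -> flip
Dir SE: first cell '.' (not opp) -> no flip
All flips: (2,3) (2,4)

Answer: ......
.B..B.
.WWBB.
..BBB.
......
......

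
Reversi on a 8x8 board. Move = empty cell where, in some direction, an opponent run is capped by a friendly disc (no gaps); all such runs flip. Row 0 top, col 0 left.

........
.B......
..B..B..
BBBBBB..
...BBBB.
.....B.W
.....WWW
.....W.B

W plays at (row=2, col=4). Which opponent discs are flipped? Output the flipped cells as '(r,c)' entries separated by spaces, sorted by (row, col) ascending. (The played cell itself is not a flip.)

Answer: (3,5) (4,6)

Derivation:
Dir NW: first cell '.' (not opp) -> no flip
Dir N: first cell '.' (not opp) -> no flip
Dir NE: first cell '.' (not opp) -> no flip
Dir W: first cell '.' (not opp) -> no flip
Dir E: opp run (2,5), next='.' -> no flip
Dir SW: opp run (3,3), next='.' -> no flip
Dir S: opp run (3,4) (4,4), next='.' -> no flip
Dir SE: opp run (3,5) (4,6) capped by W -> flip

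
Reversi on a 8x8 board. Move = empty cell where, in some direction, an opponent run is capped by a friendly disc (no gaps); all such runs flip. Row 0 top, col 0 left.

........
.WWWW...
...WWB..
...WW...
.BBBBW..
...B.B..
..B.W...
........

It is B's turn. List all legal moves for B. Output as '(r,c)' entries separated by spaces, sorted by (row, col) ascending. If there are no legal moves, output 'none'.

Answer: (0,3) (0,4) (1,5) (2,2) (3,5) (4,6) (7,3) (7,5)

Derivation:
(0,0): no bracket -> illegal
(0,1): no bracket -> illegal
(0,2): no bracket -> illegal
(0,3): flips 4 -> legal
(0,4): flips 3 -> legal
(0,5): no bracket -> illegal
(1,0): no bracket -> illegal
(1,5): flips 2 -> legal
(2,0): no bracket -> illegal
(2,1): no bracket -> illegal
(2,2): flips 3 -> legal
(3,2): no bracket -> illegal
(3,5): flips 1 -> legal
(3,6): no bracket -> illegal
(4,6): flips 1 -> legal
(5,4): no bracket -> illegal
(5,6): no bracket -> illegal
(6,3): no bracket -> illegal
(6,5): no bracket -> illegal
(7,3): flips 1 -> legal
(7,4): no bracket -> illegal
(7,5): flips 1 -> legal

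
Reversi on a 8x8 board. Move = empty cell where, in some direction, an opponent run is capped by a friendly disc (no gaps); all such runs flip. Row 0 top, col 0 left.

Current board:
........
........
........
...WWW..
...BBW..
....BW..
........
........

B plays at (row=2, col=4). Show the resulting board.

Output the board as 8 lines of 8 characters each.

Place B at (2,4); scan 8 dirs for brackets.
Dir NW: first cell '.' (not opp) -> no flip
Dir N: first cell '.' (not opp) -> no flip
Dir NE: first cell '.' (not opp) -> no flip
Dir W: first cell '.' (not opp) -> no flip
Dir E: first cell '.' (not opp) -> no flip
Dir SW: opp run (3,3), next='.' -> no flip
Dir S: opp run (3,4) capped by B -> flip
Dir SE: opp run (3,5), next='.' -> no flip
All flips: (3,4)

Answer: ........
........
....B...
...WBW..
...BBW..
....BW..
........
........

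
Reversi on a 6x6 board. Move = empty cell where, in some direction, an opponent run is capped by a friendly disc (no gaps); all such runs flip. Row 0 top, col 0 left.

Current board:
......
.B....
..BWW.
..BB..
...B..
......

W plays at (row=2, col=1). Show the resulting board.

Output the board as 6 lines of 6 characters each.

Answer: ......
.B....
.WWWW.
..BB..
...B..
......

Derivation:
Place W at (2,1); scan 8 dirs for brackets.
Dir NW: first cell '.' (not opp) -> no flip
Dir N: opp run (1,1), next='.' -> no flip
Dir NE: first cell '.' (not opp) -> no flip
Dir W: first cell '.' (not opp) -> no flip
Dir E: opp run (2,2) capped by W -> flip
Dir SW: first cell '.' (not opp) -> no flip
Dir S: first cell '.' (not opp) -> no flip
Dir SE: opp run (3,2) (4,3), next='.' -> no flip
All flips: (2,2)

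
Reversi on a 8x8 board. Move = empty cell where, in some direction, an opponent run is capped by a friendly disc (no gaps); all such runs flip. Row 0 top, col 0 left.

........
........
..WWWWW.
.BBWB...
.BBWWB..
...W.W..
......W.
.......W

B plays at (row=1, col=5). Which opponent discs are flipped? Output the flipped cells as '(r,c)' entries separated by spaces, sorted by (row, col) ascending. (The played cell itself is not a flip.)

Answer: (2,4) (3,3)

Derivation:
Dir NW: first cell '.' (not opp) -> no flip
Dir N: first cell '.' (not opp) -> no flip
Dir NE: first cell '.' (not opp) -> no flip
Dir W: first cell '.' (not opp) -> no flip
Dir E: first cell '.' (not opp) -> no flip
Dir SW: opp run (2,4) (3,3) capped by B -> flip
Dir S: opp run (2,5), next='.' -> no flip
Dir SE: opp run (2,6), next='.' -> no flip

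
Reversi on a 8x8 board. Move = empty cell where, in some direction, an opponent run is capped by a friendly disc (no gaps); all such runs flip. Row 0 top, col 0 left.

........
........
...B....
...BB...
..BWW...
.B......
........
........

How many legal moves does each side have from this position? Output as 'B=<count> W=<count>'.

Answer: B=5 W=5

Derivation:
-- B to move --
(3,2): no bracket -> illegal
(3,5): no bracket -> illegal
(4,5): flips 2 -> legal
(5,2): flips 1 -> legal
(5,3): flips 1 -> legal
(5,4): flips 1 -> legal
(5,5): flips 1 -> legal
B mobility = 5
-- W to move --
(1,2): no bracket -> illegal
(1,3): flips 2 -> legal
(1,4): no bracket -> illegal
(2,2): flips 1 -> legal
(2,4): flips 1 -> legal
(2,5): flips 1 -> legal
(3,1): no bracket -> illegal
(3,2): no bracket -> illegal
(3,5): no bracket -> illegal
(4,0): no bracket -> illegal
(4,1): flips 1 -> legal
(4,5): no bracket -> illegal
(5,0): no bracket -> illegal
(5,2): no bracket -> illegal
(5,3): no bracket -> illegal
(6,0): no bracket -> illegal
(6,1): no bracket -> illegal
(6,2): no bracket -> illegal
W mobility = 5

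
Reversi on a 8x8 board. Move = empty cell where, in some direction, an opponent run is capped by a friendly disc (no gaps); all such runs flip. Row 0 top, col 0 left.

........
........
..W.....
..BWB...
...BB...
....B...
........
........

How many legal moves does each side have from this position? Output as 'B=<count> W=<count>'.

Answer: B=3 W=5

Derivation:
-- B to move --
(1,1): flips 2 -> legal
(1,2): flips 1 -> legal
(1,3): no bracket -> illegal
(2,1): no bracket -> illegal
(2,3): flips 1 -> legal
(2,4): no bracket -> illegal
(3,1): no bracket -> illegal
(4,2): no bracket -> illegal
B mobility = 3
-- W to move --
(2,1): no bracket -> illegal
(2,3): no bracket -> illegal
(2,4): no bracket -> illegal
(2,5): no bracket -> illegal
(3,1): flips 1 -> legal
(3,5): flips 1 -> legal
(4,1): no bracket -> illegal
(4,2): flips 1 -> legal
(4,5): no bracket -> illegal
(5,2): no bracket -> illegal
(5,3): flips 1 -> legal
(5,5): flips 1 -> legal
(6,3): no bracket -> illegal
(6,4): no bracket -> illegal
(6,5): no bracket -> illegal
W mobility = 5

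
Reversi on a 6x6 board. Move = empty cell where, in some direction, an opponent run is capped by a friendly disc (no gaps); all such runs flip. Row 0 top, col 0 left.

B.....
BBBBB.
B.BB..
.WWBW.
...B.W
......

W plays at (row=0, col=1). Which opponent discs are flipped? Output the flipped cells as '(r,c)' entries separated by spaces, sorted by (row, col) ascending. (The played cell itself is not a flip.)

Answer: (1,2) (2,3)

Derivation:
Dir NW: edge -> no flip
Dir N: edge -> no flip
Dir NE: edge -> no flip
Dir W: opp run (0,0), next=edge -> no flip
Dir E: first cell '.' (not opp) -> no flip
Dir SW: opp run (1,0), next=edge -> no flip
Dir S: opp run (1,1), next='.' -> no flip
Dir SE: opp run (1,2) (2,3) capped by W -> flip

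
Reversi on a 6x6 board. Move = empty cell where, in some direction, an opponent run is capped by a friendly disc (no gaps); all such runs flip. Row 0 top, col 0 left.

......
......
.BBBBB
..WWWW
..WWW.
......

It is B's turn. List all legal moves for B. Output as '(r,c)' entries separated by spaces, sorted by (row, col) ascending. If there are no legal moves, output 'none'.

Answer: (4,1) (4,5) (5,1) (5,2) (5,3) (5,4) (5,5)

Derivation:
(3,1): no bracket -> illegal
(4,1): flips 1 -> legal
(4,5): flips 2 -> legal
(5,1): flips 2 -> legal
(5,2): flips 4 -> legal
(5,3): flips 2 -> legal
(5,4): flips 4 -> legal
(5,5): flips 2 -> legal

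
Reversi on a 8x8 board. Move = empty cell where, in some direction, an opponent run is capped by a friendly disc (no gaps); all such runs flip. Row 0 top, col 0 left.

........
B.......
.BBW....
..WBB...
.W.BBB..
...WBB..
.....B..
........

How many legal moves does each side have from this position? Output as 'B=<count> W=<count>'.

-- B to move --
(1,2): flips 1 -> legal
(1,3): flips 1 -> legal
(1,4): no bracket -> illegal
(2,4): flips 1 -> legal
(3,0): no bracket -> illegal
(3,1): flips 1 -> legal
(4,0): no bracket -> illegal
(4,2): flips 1 -> legal
(5,0): no bracket -> illegal
(5,1): no bracket -> illegal
(5,2): flips 1 -> legal
(6,2): flips 1 -> legal
(6,3): flips 1 -> legal
(6,4): no bracket -> illegal
B mobility = 8
-- W to move --
(0,0): no bracket -> illegal
(0,1): no bracket -> illegal
(1,1): no bracket -> illegal
(1,2): flips 1 -> legal
(1,3): no bracket -> illegal
(2,0): flips 2 -> legal
(2,4): no bracket -> illegal
(2,5): no bracket -> illegal
(3,0): no bracket -> illegal
(3,1): no bracket -> illegal
(3,5): flips 3 -> legal
(3,6): no bracket -> illegal
(4,2): no bracket -> illegal
(4,6): no bracket -> illegal
(5,2): no bracket -> illegal
(5,6): flips 4 -> legal
(6,3): no bracket -> illegal
(6,4): no bracket -> illegal
(6,6): no bracket -> illegal
(7,4): no bracket -> illegal
(7,5): no bracket -> illegal
(7,6): flips 3 -> legal
W mobility = 5

Answer: B=8 W=5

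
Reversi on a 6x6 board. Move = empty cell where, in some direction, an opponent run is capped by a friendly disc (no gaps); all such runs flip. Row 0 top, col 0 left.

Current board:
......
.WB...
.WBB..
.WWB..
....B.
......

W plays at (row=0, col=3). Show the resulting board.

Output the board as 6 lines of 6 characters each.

Answer: ...W..
.WW...
.WBB..
.WWB..
....B.
......

Derivation:
Place W at (0,3); scan 8 dirs for brackets.
Dir NW: edge -> no flip
Dir N: edge -> no flip
Dir NE: edge -> no flip
Dir W: first cell '.' (not opp) -> no flip
Dir E: first cell '.' (not opp) -> no flip
Dir SW: opp run (1,2) capped by W -> flip
Dir S: first cell '.' (not opp) -> no flip
Dir SE: first cell '.' (not opp) -> no flip
All flips: (1,2)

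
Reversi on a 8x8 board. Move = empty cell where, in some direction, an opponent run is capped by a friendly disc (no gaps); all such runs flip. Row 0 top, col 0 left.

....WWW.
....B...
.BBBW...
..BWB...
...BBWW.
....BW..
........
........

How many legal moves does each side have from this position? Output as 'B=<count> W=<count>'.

-- B to move --
(0,3): no bracket -> illegal
(0,7): no bracket -> illegal
(1,3): no bracket -> illegal
(1,5): no bracket -> illegal
(1,6): no bracket -> illegal
(1,7): no bracket -> illegal
(2,5): flips 1 -> legal
(3,5): no bracket -> illegal
(3,6): flips 1 -> legal
(3,7): no bracket -> illegal
(4,2): no bracket -> illegal
(4,7): flips 2 -> legal
(5,6): flips 2 -> legal
(5,7): no bracket -> illegal
(6,4): no bracket -> illegal
(6,5): no bracket -> illegal
(6,6): flips 1 -> legal
B mobility = 5
-- W to move --
(0,3): no bracket -> illegal
(1,0): no bracket -> illegal
(1,1): flips 1 -> legal
(1,2): flips 2 -> legal
(1,3): flips 1 -> legal
(1,5): no bracket -> illegal
(2,0): flips 3 -> legal
(2,5): no bracket -> illegal
(3,0): no bracket -> illegal
(3,1): flips 1 -> legal
(3,5): flips 1 -> legal
(4,1): flips 3 -> legal
(4,2): flips 2 -> legal
(5,2): no bracket -> illegal
(5,3): flips 2 -> legal
(6,3): flips 1 -> legal
(6,4): flips 3 -> legal
(6,5): no bracket -> illegal
W mobility = 11

Answer: B=5 W=11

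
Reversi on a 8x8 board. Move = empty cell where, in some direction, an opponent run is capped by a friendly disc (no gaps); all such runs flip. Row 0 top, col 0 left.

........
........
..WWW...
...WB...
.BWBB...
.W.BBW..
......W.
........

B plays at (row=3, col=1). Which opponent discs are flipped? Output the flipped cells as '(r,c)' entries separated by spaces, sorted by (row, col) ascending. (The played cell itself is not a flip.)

Dir NW: first cell '.' (not opp) -> no flip
Dir N: first cell '.' (not opp) -> no flip
Dir NE: opp run (2,2), next='.' -> no flip
Dir W: first cell '.' (not opp) -> no flip
Dir E: first cell '.' (not opp) -> no flip
Dir SW: first cell '.' (not opp) -> no flip
Dir S: first cell 'B' (not opp) -> no flip
Dir SE: opp run (4,2) capped by B -> flip

Answer: (4,2)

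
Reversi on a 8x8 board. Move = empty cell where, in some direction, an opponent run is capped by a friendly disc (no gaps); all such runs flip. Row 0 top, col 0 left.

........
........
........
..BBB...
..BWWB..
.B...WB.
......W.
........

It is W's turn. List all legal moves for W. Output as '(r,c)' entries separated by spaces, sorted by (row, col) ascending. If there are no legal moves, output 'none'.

(2,1): flips 1 -> legal
(2,2): flips 1 -> legal
(2,3): flips 1 -> legal
(2,4): flips 1 -> legal
(2,5): flips 1 -> legal
(3,1): no bracket -> illegal
(3,5): flips 1 -> legal
(3,6): no bracket -> illegal
(4,0): no bracket -> illegal
(4,1): flips 1 -> legal
(4,6): flips 2 -> legal
(4,7): no bracket -> illegal
(5,0): no bracket -> illegal
(5,2): no bracket -> illegal
(5,3): no bracket -> illegal
(5,4): no bracket -> illegal
(5,7): flips 1 -> legal
(6,0): no bracket -> illegal
(6,1): no bracket -> illegal
(6,2): no bracket -> illegal
(6,5): no bracket -> illegal
(6,7): no bracket -> illegal

Answer: (2,1) (2,2) (2,3) (2,4) (2,5) (3,5) (4,1) (4,6) (5,7)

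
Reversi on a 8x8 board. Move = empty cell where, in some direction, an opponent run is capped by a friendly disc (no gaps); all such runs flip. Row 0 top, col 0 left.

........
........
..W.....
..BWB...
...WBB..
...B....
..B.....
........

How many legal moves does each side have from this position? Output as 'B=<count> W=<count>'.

-- B to move --
(1,1): flips 2 -> legal
(1,2): flips 1 -> legal
(1,3): no bracket -> illegal
(2,1): no bracket -> illegal
(2,3): flips 2 -> legal
(2,4): no bracket -> illegal
(3,1): no bracket -> illegal
(4,2): flips 1 -> legal
(5,2): flips 1 -> legal
(5,4): flips 1 -> legal
B mobility = 6
-- W to move --
(2,1): flips 1 -> legal
(2,3): no bracket -> illegal
(2,4): no bracket -> illegal
(2,5): flips 1 -> legal
(3,1): flips 1 -> legal
(3,5): flips 1 -> legal
(3,6): no bracket -> illegal
(4,1): no bracket -> illegal
(4,2): flips 1 -> legal
(4,6): flips 2 -> legal
(5,1): no bracket -> illegal
(5,2): no bracket -> illegal
(5,4): no bracket -> illegal
(5,5): flips 1 -> legal
(5,6): no bracket -> illegal
(6,1): no bracket -> illegal
(6,3): flips 1 -> legal
(6,4): no bracket -> illegal
(7,1): no bracket -> illegal
(7,2): no bracket -> illegal
(7,3): no bracket -> illegal
W mobility = 8

Answer: B=6 W=8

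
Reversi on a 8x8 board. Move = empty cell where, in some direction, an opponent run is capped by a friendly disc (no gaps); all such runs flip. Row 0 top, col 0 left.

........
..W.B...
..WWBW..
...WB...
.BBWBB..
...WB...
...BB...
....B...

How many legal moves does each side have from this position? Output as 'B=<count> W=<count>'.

Answer: B=10 W=13

Derivation:
-- B to move --
(0,1): flips 2 -> legal
(0,2): no bracket -> illegal
(0,3): no bracket -> illegal
(1,1): flips 2 -> legal
(1,3): flips 4 -> legal
(1,5): no bracket -> illegal
(1,6): flips 1 -> legal
(2,1): flips 2 -> legal
(2,6): flips 1 -> legal
(3,1): no bracket -> illegal
(3,2): flips 3 -> legal
(3,5): no bracket -> illegal
(3,6): flips 1 -> legal
(5,2): flips 2 -> legal
(6,2): flips 1 -> legal
B mobility = 10
-- W to move --
(0,3): flips 1 -> legal
(0,4): no bracket -> illegal
(0,5): flips 1 -> legal
(1,3): no bracket -> illegal
(1,5): flips 1 -> legal
(3,0): no bracket -> illegal
(3,1): flips 1 -> legal
(3,2): no bracket -> illegal
(3,5): flips 2 -> legal
(3,6): no bracket -> illegal
(4,0): flips 2 -> legal
(4,6): flips 2 -> legal
(5,0): no bracket -> illegal
(5,1): flips 1 -> legal
(5,2): no bracket -> illegal
(5,5): flips 2 -> legal
(5,6): flips 2 -> legal
(6,2): no bracket -> illegal
(6,5): flips 1 -> legal
(7,2): no bracket -> illegal
(7,3): flips 1 -> legal
(7,5): flips 1 -> legal
W mobility = 13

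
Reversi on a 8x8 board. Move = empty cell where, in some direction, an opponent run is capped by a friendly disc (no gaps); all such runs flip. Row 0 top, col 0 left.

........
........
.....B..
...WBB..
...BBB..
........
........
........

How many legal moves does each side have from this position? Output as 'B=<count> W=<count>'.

-- B to move --
(2,2): flips 1 -> legal
(2,3): flips 1 -> legal
(2,4): no bracket -> illegal
(3,2): flips 1 -> legal
(4,2): no bracket -> illegal
B mobility = 3
-- W to move --
(1,4): no bracket -> illegal
(1,5): no bracket -> illegal
(1,6): no bracket -> illegal
(2,3): no bracket -> illegal
(2,4): no bracket -> illegal
(2,6): no bracket -> illegal
(3,2): no bracket -> illegal
(3,6): flips 2 -> legal
(4,2): no bracket -> illegal
(4,6): no bracket -> illegal
(5,2): no bracket -> illegal
(5,3): flips 1 -> legal
(5,4): no bracket -> illegal
(5,5): flips 1 -> legal
(5,6): no bracket -> illegal
W mobility = 3

Answer: B=3 W=3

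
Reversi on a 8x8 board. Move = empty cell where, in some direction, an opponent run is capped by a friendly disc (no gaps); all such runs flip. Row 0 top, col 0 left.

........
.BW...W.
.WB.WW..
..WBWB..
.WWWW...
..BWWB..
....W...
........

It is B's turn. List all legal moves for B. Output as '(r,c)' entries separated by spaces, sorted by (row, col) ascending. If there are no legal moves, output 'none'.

(0,1): no bracket -> illegal
(0,2): flips 1 -> legal
(0,3): no bracket -> illegal
(0,5): no bracket -> illegal
(0,6): no bracket -> illegal
(0,7): flips 4 -> legal
(1,0): no bracket -> illegal
(1,3): flips 2 -> legal
(1,4): no bracket -> illegal
(1,5): flips 2 -> legal
(1,7): no bracket -> illegal
(2,0): flips 1 -> legal
(2,3): no bracket -> illegal
(2,6): no bracket -> illegal
(2,7): no bracket -> illegal
(3,0): flips 1 -> legal
(3,1): flips 2 -> legal
(3,6): no bracket -> illegal
(4,0): no bracket -> illegal
(4,5): no bracket -> illegal
(5,0): no bracket -> illegal
(5,1): flips 1 -> legal
(6,2): flips 2 -> legal
(6,3): flips 2 -> legal
(6,5): no bracket -> illegal
(7,3): flips 1 -> legal
(7,4): no bracket -> illegal
(7,5): no bracket -> illegal

Answer: (0,2) (0,7) (1,3) (1,5) (2,0) (3,0) (3,1) (5,1) (6,2) (6,3) (7,3)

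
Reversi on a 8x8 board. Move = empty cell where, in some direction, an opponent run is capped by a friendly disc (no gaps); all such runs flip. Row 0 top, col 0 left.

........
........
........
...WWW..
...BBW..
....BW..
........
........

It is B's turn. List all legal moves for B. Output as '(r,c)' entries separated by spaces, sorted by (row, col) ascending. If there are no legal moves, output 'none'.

(2,2): flips 1 -> legal
(2,3): flips 1 -> legal
(2,4): flips 1 -> legal
(2,5): flips 1 -> legal
(2,6): flips 1 -> legal
(3,2): no bracket -> illegal
(3,6): flips 1 -> legal
(4,2): no bracket -> illegal
(4,6): flips 1 -> legal
(5,6): flips 1 -> legal
(6,4): no bracket -> illegal
(6,5): no bracket -> illegal
(6,6): flips 1 -> legal

Answer: (2,2) (2,3) (2,4) (2,5) (2,6) (3,6) (4,6) (5,6) (6,6)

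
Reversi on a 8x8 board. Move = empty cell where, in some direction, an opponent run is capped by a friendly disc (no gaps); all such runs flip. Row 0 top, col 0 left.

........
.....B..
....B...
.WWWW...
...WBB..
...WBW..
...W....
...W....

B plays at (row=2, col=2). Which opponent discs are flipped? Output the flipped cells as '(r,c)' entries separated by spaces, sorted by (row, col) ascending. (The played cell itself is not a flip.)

Dir NW: first cell '.' (not opp) -> no flip
Dir N: first cell '.' (not opp) -> no flip
Dir NE: first cell '.' (not opp) -> no flip
Dir W: first cell '.' (not opp) -> no flip
Dir E: first cell '.' (not opp) -> no flip
Dir SW: opp run (3,1), next='.' -> no flip
Dir S: opp run (3,2), next='.' -> no flip
Dir SE: opp run (3,3) capped by B -> flip

Answer: (3,3)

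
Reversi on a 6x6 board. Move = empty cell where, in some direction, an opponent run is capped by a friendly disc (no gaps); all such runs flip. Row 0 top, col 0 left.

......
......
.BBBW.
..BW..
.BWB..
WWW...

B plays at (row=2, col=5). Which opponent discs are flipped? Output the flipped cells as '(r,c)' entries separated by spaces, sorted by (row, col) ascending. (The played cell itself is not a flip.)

Answer: (2,4)

Derivation:
Dir NW: first cell '.' (not opp) -> no flip
Dir N: first cell '.' (not opp) -> no flip
Dir NE: edge -> no flip
Dir W: opp run (2,4) capped by B -> flip
Dir E: edge -> no flip
Dir SW: first cell '.' (not opp) -> no flip
Dir S: first cell '.' (not opp) -> no flip
Dir SE: edge -> no flip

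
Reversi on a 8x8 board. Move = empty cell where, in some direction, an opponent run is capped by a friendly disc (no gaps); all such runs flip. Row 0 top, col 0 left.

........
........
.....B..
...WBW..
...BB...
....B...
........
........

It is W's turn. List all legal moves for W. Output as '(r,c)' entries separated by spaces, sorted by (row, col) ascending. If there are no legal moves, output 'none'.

(1,4): no bracket -> illegal
(1,5): flips 1 -> legal
(1,6): no bracket -> illegal
(2,3): no bracket -> illegal
(2,4): no bracket -> illegal
(2,6): no bracket -> illegal
(3,2): no bracket -> illegal
(3,6): no bracket -> illegal
(4,2): no bracket -> illegal
(4,5): no bracket -> illegal
(5,2): no bracket -> illegal
(5,3): flips 2 -> legal
(5,5): flips 1 -> legal
(6,3): no bracket -> illegal
(6,4): no bracket -> illegal
(6,5): no bracket -> illegal

Answer: (1,5) (5,3) (5,5)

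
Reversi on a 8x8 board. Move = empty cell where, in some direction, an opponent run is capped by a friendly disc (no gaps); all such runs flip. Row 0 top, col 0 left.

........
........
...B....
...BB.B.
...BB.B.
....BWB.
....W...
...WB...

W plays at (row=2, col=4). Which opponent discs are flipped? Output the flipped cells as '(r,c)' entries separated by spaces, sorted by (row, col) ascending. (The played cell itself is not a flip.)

Answer: (3,4) (4,4) (5,4)

Derivation:
Dir NW: first cell '.' (not opp) -> no flip
Dir N: first cell '.' (not opp) -> no flip
Dir NE: first cell '.' (not opp) -> no flip
Dir W: opp run (2,3), next='.' -> no flip
Dir E: first cell '.' (not opp) -> no flip
Dir SW: opp run (3,3), next='.' -> no flip
Dir S: opp run (3,4) (4,4) (5,4) capped by W -> flip
Dir SE: first cell '.' (not opp) -> no flip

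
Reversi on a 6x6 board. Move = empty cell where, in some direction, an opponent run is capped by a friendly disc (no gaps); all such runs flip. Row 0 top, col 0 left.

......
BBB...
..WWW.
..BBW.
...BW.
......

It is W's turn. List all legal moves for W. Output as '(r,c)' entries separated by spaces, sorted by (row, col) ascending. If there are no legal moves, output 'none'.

Answer: (0,0) (0,1) (0,2) (3,1) (4,1) (4,2) (5,2) (5,3)

Derivation:
(0,0): flips 1 -> legal
(0,1): flips 1 -> legal
(0,2): flips 1 -> legal
(0,3): no bracket -> illegal
(1,3): no bracket -> illegal
(2,0): no bracket -> illegal
(2,1): no bracket -> illegal
(3,1): flips 2 -> legal
(4,1): flips 1 -> legal
(4,2): flips 3 -> legal
(5,2): flips 1 -> legal
(5,3): flips 2 -> legal
(5,4): no bracket -> illegal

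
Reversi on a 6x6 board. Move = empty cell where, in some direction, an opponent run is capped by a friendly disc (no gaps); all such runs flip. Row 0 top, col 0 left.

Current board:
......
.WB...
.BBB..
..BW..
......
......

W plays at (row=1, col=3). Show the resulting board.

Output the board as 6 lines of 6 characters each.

Place W at (1,3); scan 8 dirs for brackets.
Dir NW: first cell '.' (not opp) -> no flip
Dir N: first cell '.' (not opp) -> no flip
Dir NE: first cell '.' (not opp) -> no flip
Dir W: opp run (1,2) capped by W -> flip
Dir E: first cell '.' (not opp) -> no flip
Dir SW: opp run (2,2), next='.' -> no flip
Dir S: opp run (2,3) capped by W -> flip
Dir SE: first cell '.' (not opp) -> no flip
All flips: (1,2) (2,3)

Answer: ......
.WWW..
.BBW..
..BW..
......
......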